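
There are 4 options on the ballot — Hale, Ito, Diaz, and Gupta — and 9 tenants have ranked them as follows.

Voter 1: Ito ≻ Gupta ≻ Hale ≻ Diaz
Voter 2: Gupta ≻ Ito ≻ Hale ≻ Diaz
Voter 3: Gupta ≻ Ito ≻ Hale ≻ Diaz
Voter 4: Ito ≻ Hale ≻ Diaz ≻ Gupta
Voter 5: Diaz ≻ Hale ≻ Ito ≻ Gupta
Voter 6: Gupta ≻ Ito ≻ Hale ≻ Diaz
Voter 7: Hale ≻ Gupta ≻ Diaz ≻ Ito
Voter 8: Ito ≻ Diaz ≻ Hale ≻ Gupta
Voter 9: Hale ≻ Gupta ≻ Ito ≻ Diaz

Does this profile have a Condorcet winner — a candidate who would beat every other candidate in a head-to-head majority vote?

Head-to-head results (9 voters total):
Hale vs Ito: Ito wins 6–3.
Hale vs Diaz: Hale wins 7–2.
Hale vs Gupta: Hale wins 5–4.
Ito vs Diaz: Ito wins 7–2.
Ito vs Gupta: Gupta wins 5–4.
Diaz vs Gupta: Gupta wins 6–3.
No candidate beats all others: Hale beats Gupta beats Ito beats Hale, a majority cycle.

No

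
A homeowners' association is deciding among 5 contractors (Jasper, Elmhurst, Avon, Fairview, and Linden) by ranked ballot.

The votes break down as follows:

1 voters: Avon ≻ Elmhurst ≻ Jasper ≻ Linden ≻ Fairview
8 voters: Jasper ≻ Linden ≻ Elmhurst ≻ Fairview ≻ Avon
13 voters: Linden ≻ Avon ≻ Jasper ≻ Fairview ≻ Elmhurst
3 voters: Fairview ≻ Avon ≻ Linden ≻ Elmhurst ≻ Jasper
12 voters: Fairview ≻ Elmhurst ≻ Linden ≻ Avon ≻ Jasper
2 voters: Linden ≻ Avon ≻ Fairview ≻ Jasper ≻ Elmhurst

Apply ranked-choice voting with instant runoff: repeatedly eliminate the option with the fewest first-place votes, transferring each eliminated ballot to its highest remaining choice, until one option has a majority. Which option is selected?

Linden

Round 1: Fairview 15, Linden 15, Jasper 8, Avon 1, Elmhurst 0. Elmhurst has the fewest and is eliminated.
Round 2: Fairview 15, Linden 15, Jasper 8, Avon 1. Avon has the fewest and is eliminated.
Round 3: Fairview 15, Linden 15, Jasper 9. Jasper has the fewest and is eliminated.
Round 4: Linden 24, Fairview 15. Linden has a majority.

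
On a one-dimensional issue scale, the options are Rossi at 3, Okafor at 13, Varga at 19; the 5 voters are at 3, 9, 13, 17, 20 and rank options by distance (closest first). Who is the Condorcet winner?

Okafor

With single-peaked preferences on a line, the Condorcet winner is the candidate closest to the median voter.
The median voter (position 13) is closest to Okafor at 13.
Check: Okafor vs Varga — voters closer to Okafor: 3 of 5.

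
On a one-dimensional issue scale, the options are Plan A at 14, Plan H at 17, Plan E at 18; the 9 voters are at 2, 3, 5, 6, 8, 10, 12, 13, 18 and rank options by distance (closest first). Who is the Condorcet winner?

Plan A

With single-peaked preferences on a line, the Condorcet winner is the candidate closest to the median voter.
The median voter (position 8) is closest to Plan A at 14.
Check: Plan A vs Plan H — voters closer to Plan A: 8 of 9.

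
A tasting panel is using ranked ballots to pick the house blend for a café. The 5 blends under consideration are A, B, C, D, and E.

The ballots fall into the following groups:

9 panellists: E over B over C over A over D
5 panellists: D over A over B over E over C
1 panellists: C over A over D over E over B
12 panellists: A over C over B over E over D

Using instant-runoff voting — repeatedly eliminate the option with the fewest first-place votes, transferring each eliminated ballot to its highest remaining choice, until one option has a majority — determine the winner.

Round 1: A 12, E 9, D 5, C 1, B 0. B has the fewest and is eliminated.
Round 2: A 12, E 9, D 5, C 1. C has the fewest and is eliminated.
Round 3: A 13, E 9, D 5. D has the fewest and is eliminated.
Round 4: A 18, E 9. A has a majority.

A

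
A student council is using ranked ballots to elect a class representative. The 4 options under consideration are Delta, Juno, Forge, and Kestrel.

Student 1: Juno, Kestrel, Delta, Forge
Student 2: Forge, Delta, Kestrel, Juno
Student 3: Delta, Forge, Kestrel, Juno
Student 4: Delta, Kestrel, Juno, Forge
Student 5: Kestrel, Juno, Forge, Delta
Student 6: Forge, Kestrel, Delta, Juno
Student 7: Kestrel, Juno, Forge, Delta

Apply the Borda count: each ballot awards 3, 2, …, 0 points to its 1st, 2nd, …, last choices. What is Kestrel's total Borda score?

Borda scores:
  Delta: 1 + 2 + 3 + 3 + 0 + 1 + 0 = 10
  Juno: 3 + 0 + 0 + 1 + 2 + 0 + 2 = 8
  Forge: 0 + 3 + 2 + 0 + 1 + 3 + 1 = 10
  Kestrel: 2 + 1 + 1 + 2 + 3 + 2 + 3 = 14

14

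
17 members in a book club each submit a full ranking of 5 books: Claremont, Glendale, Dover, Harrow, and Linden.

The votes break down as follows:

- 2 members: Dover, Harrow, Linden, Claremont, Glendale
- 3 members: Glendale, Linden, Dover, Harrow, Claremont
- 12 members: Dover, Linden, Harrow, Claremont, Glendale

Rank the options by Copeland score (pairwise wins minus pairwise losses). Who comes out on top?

Pairwise results:
  Claremont vs Glendale: Claremont wins 14–3.
  Claremont vs Dover: Dover wins 17–0.
  Claremont vs Harrow: Harrow wins 17–0.
  Claremont vs Linden: Linden wins 17–0.
  Glendale vs Dover: Dover wins 14–3.
  Glendale vs Harrow: Harrow wins 14–3.
  Glendale vs Linden: Linden wins 14–3.
  Dover vs Harrow: Dover wins 17–0.
  Dover vs Linden: Dover wins 14–3.
  Harrow vs Linden: Linden wins 15–2.
Copeland scores (wins − losses):
  Claremont: 1 − 3 = -2
  Glendale: 0 − 4 = -4
  Dover: 4 − 0 = 4
  Harrow: 2 − 2 = 0
  Linden: 3 − 1 = 2
Dover has the best Copeland score.

Dover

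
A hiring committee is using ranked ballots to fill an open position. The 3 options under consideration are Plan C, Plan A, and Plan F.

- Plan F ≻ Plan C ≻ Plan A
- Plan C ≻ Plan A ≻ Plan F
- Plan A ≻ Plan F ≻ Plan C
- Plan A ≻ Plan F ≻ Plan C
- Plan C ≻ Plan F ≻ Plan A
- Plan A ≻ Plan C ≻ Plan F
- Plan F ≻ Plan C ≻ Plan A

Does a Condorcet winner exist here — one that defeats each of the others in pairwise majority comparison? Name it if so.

No Condorcet winner

Head-to-head results (7 voters total):
Plan C vs Plan A: Plan C wins 4–3.
Plan C vs Plan F: Plan F wins 4–3.
Plan A vs Plan F: Plan A wins 4–3.
No candidate beats all others: Plan C beats Plan A beats Plan F beats Plan C, a majority cycle.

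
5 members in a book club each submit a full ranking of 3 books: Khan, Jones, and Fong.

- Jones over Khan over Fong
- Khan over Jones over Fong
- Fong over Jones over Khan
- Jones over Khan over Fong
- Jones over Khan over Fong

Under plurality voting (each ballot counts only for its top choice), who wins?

First-place vote totals:
  Khan: 1
  Jones: 3
  Fong: 1
Jones has the most first-place votes.

Jones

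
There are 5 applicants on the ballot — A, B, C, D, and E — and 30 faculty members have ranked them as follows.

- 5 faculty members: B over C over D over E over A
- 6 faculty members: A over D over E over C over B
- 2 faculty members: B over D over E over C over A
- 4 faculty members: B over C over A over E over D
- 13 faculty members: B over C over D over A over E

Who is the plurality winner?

B

First-place vote totals:
  A: 6
  B: 24
  C: 0
  D: 0
  E: 0
B has the most first-place votes.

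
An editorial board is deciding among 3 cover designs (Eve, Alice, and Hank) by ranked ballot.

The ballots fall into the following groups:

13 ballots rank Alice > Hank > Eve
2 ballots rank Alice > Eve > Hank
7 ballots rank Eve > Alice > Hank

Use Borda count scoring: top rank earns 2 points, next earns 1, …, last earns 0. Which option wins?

Alice

Borda scores:
  Eve: 13·0 + 2·1 + 7·2 = 16
  Alice: 13·2 + 2·2 + 7·1 = 37
  Hank: 13·1 + 2·0 + 7·0 = 13
Alice has the highest total.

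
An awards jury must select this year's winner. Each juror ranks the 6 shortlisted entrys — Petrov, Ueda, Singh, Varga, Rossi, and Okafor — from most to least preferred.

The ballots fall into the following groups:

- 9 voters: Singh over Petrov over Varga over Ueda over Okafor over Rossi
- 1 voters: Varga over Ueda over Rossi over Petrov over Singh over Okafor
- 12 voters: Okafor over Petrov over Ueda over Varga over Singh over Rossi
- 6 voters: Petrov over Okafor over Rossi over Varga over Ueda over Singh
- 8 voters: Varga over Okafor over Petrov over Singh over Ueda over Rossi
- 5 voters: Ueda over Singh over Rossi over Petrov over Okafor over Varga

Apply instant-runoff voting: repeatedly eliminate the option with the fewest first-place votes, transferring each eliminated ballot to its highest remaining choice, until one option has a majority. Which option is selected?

Okafor

Round 1: Okafor 12, Singh 9, Varga 9, Petrov 6, Ueda 5, Rossi 0. Rossi has the fewest and is eliminated.
Round 2: Okafor 12, Singh 9, Varga 9, Petrov 6, Ueda 5. Ueda has the fewest and is eliminated.
Round 3: Singh 14, Okafor 12, Varga 9, Petrov 6. Petrov has the fewest and is eliminated.
Round 4: Okafor 18, Singh 14, Varga 9. Varga has the fewest and is eliminated.
Round 5: Okafor 26, Singh 15. Okafor has a majority.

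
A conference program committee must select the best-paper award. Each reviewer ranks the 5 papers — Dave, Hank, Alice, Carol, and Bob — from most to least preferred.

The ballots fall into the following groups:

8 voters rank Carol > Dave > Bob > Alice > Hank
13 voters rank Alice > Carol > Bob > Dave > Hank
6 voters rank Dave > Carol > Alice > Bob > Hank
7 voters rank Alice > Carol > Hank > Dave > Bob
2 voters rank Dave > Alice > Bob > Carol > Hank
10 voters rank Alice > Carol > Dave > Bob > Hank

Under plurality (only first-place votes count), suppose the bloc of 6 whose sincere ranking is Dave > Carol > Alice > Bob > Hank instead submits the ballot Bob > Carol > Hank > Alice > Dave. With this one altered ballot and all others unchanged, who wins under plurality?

First-place totals with the altered ballot: Dave 2, Hank 0, Alice 30, Carol 8, Bob 6.
The winner is unchanged: still Alice.

Alice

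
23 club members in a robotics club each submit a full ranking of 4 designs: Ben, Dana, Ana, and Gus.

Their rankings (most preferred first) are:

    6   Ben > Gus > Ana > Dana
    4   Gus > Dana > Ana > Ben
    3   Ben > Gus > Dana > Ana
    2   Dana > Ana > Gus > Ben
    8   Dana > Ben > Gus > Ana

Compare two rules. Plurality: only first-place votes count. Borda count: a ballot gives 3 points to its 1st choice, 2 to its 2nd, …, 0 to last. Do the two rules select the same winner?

Plurality first-place counts: Ben 9, Dana 10, Ana 0, Gus 4 → Dana.
Borda totals: Ben 43, Dana 41, Ana 14, Gus 40 → Ben.
The two rules disagree: plurality picks Dana, Borda picks Ben.

No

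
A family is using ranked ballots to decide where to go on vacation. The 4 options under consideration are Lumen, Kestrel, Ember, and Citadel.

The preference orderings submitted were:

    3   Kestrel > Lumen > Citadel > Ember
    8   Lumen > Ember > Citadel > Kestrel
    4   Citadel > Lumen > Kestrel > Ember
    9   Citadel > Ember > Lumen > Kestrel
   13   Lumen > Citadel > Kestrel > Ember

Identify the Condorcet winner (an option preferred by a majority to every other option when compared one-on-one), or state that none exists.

Lumen

Head-to-head results (37 voters total):
Lumen vs Kestrel: Lumen wins 34–3.
Lumen vs Ember: Lumen wins 28–9.
Lumen vs Citadel: Lumen wins 24–13.
Kestrel vs Ember: Kestrel wins 20–17.
Kestrel vs Citadel: Citadel wins 34–3.
Ember vs Citadel: Citadel wins 29–8.
Lumen beats each rival — Kestrel (34–3), Ember (28–9), Citadel (24–13) — so Lumen is the Condorcet winner.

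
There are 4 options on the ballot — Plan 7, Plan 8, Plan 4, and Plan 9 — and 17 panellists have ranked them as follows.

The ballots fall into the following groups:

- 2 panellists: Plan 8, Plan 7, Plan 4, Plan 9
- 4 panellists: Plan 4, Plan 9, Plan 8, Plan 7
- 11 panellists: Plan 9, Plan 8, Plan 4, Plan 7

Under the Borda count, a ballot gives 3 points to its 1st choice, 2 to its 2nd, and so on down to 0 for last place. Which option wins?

Borda scores:
  Plan 7: 2·2 + 4·0 + 11·0 = 4
  Plan 8: 2·3 + 4·1 + 11·2 = 32
  Plan 4: 2·1 + 4·3 + 11·1 = 25
  Plan 9: 2·0 + 4·2 + 11·3 = 41
Plan 9 has the highest total.

Plan 9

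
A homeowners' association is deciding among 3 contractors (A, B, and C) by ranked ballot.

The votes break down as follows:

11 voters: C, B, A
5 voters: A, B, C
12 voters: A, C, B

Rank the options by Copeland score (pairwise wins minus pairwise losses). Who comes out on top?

A

Pairwise results:
  A vs B: A wins 17–11.
  A vs C: A wins 17–11.
  B vs C: C wins 23–5.
Copeland scores (wins − losses):
  A: 2 − 0 = 2
  B: 0 − 2 = -2
  C: 1 − 1 = 0
A has the best Copeland score.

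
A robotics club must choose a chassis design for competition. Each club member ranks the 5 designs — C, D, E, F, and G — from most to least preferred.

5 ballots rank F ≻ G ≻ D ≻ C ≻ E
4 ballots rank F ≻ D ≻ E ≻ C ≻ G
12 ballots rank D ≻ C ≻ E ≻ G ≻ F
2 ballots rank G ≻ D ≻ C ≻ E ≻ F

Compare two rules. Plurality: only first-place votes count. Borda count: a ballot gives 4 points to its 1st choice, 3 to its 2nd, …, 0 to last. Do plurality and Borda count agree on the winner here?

Plurality first-place counts: C 0, D 12, E 0, F 9, G 2 → D.
Borda totals: C 49, D 76, E 34, F 36, G 35 → D.
The two rules agree on D.

Yes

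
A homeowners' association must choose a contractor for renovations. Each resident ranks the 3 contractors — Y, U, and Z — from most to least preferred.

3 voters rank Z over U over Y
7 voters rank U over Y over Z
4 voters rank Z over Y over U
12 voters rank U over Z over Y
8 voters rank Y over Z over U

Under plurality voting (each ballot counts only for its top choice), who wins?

U

First-place vote totals:
  Y: 8
  U: 19
  Z: 7
U has the most first-place votes.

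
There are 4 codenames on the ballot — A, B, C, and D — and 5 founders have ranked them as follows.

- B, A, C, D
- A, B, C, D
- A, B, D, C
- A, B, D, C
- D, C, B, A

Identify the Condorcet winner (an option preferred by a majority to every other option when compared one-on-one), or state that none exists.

Head-to-head results (5 voters total):
A vs B: A wins 3–2.
A vs C: A wins 4–1.
A vs D: A wins 4–1.
B vs C: B wins 4–1.
B vs D: B wins 4–1.
C vs D: D wins 3–2.
A beats each rival — B (3–2), C (4–1), D (4–1) — so A is the Condorcet winner.

A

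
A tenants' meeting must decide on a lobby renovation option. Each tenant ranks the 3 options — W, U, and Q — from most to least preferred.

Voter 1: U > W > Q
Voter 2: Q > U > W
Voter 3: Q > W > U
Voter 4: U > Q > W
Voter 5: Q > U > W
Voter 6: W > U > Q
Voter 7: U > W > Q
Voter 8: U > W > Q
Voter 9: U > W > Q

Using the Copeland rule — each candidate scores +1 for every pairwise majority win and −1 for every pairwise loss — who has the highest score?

U

Pairwise results:
  W vs U: U wins 7–2.
  W vs Q: W wins 5–4.
  U vs Q: U wins 6–3.
Copeland scores (wins − losses):
  W: 1 − 1 = 0
  U: 2 − 0 = 2
  Q: 0 − 2 = -2
U has the best Copeland score.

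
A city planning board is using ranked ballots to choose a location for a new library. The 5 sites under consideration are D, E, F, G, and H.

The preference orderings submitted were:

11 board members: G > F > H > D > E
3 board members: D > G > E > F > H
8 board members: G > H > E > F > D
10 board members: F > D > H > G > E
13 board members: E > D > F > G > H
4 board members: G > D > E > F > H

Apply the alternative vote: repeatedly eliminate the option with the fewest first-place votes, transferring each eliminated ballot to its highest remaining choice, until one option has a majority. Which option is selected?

G

Round 1: G 23, E 13, F 10, D 3, H 0. H has the fewest and is eliminated.
Round 2: G 23, E 13, F 10, D 3. D has the fewest and is eliminated.
Round 3: G 26, E 13, F 10. G has a majority.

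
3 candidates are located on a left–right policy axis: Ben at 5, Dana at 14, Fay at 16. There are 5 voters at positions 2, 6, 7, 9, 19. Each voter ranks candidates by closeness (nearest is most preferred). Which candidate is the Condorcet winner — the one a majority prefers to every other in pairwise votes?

With single-peaked preferences on a line, the Condorcet winner is the candidate closest to the median voter.
The median voter (position 7) is closest to Ben at 5.
Check: Ben vs Dana — voters closer to Ben: 4 of 5.

Ben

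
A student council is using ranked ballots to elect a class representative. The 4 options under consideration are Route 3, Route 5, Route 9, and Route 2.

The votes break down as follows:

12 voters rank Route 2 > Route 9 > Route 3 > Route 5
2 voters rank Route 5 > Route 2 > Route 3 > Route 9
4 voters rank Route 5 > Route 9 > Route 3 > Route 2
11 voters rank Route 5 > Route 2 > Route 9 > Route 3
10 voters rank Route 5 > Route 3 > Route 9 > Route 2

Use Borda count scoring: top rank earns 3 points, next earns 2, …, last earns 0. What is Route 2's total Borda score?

Borda scores:
  Route 3: 12·1 + 2·1 + 4·1 + 11·0 + 10·2 = 38
  Route 5: 12·0 + 2·3 + 4·3 + 11·3 + 10·3 = 81
  Route 9: 12·2 + 2·0 + 4·2 + 11·1 + 10·1 = 53
  Route 2: 12·3 + 2·2 + 4·0 + 11·2 + 10·0 = 62

62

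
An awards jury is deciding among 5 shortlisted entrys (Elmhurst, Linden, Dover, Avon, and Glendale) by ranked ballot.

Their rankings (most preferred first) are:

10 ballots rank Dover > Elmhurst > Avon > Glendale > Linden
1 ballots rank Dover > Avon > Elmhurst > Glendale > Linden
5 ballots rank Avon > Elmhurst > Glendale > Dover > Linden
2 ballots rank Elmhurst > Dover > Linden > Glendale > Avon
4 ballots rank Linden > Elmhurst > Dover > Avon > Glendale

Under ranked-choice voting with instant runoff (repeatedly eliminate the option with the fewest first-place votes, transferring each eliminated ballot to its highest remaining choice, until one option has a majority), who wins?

Round 1: Dover 11, Avon 5, Linden 4, Elmhurst 2, Glendale 0. Glendale has the fewest and is eliminated.
Round 2: Dover 11, Avon 5, Linden 4, Elmhurst 2. Elmhurst has the fewest and is eliminated.
Round 3: Dover 13, Avon 5, Linden 4. Dover has a majority.

Dover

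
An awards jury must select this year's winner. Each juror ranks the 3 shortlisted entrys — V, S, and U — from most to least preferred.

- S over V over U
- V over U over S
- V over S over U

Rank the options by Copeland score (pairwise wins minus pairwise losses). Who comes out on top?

Pairwise results:
  V vs S: V wins 2–1.
  V vs U: V wins 3–0.
  S vs U: S wins 2–1.
Copeland scores (wins − losses):
  V: 2 − 0 = 2
  S: 1 − 1 = 0
  U: 0 − 2 = -2
V has the best Copeland score.

V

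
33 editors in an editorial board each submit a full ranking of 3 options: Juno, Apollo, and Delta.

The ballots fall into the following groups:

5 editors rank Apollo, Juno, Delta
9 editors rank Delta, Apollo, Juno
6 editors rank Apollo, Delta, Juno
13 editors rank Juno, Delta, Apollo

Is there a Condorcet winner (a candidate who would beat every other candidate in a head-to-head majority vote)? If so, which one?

No Condorcet winner

Head-to-head results (33 voters total):
Juno vs Apollo: Apollo wins 20–13.
Juno vs Delta: Juno wins 18–15.
Apollo vs Delta: Delta wins 22–11.
No candidate beats all others: Juno beats Delta beats Apollo beats Juno, a majority cycle.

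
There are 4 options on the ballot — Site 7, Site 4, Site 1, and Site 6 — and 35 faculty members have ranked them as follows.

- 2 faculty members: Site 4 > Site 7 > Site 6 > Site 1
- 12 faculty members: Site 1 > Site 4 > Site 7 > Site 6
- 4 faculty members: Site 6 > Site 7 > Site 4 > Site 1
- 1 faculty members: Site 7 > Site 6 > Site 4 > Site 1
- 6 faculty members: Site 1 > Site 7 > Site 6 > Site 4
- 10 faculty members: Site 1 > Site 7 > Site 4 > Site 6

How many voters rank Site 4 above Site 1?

7

Ballots ranking Site 4 above Site 1: 2+4+1 = 7.
Ballots ranking Site 1 above Site 4: 12+6+10 = 28.
So 7 of 35 voters prefer Site 4 to Site 1.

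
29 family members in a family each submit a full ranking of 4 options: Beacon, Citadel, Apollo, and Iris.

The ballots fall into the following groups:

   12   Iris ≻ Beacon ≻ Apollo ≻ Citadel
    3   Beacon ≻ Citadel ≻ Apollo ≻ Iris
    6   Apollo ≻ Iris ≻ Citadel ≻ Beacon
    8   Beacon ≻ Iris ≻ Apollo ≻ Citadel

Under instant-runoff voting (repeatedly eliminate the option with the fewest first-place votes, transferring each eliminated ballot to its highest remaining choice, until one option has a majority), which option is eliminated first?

Round 1: Iris 12, Beacon 11, Apollo 6, Citadel 0. Citadel has the fewest and is eliminated.
Round 2: Iris 12, Beacon 11, Apollo 6. Apollo has the fewest and is eliminated.
Round 3: Iris 18, Beacon 11. Iris has a majority.

Citadel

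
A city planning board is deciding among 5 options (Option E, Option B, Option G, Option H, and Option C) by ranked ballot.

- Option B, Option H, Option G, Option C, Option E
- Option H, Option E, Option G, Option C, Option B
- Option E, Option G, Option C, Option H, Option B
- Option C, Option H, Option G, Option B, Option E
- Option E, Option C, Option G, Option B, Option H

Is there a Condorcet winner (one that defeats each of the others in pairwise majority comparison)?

Head-to-head results (5 voters total):
Option E vs Option B: Option E wins 3–2.
Option E vs Option G: Option E wins 3–2.
Option E vs Option H: Option H wins 3–2.
Option E vs Option C: Option E wins 3–2.
Option B vs Option G: Option G wins 4–1.
Option B vs Option H: Option H wins 3–2.
Option B vs Option C: Option C wins 4–1.
Option G vs Option H: Option H wins 3–2.
Option G vs Option C: Option G wins 3–2.
Option H vs Option C: Option C wins 3–2.
No candidate beats all others: Option E beats Option C beats Option H beats Option E, a majority cycle.

No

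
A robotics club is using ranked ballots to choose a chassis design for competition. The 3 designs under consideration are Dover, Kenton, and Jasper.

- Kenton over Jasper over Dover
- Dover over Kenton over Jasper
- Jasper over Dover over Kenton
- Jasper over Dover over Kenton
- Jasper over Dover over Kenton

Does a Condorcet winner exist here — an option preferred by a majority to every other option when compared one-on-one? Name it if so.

Jasper

Head-to-head results (5 voters total):
Dover vs Kenton: Dover wins 4–1.
Dover vs Jasper: Jasper wins 4–1.
Kenton vs Jasper: Jasper wins 3–2.
Jasper beats each rival — Dover (4–1), Kenton (3–2) — so Jasper is the Condorcet winner.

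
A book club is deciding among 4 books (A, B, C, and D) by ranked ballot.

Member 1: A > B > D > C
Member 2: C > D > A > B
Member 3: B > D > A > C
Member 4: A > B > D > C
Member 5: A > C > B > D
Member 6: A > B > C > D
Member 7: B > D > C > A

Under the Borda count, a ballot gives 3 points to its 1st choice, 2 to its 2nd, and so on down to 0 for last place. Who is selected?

Borda scores:
  A: 3 + 1 + 1 + 3 + 3 + 3 + 0 = 14
  B: 2 + 0 + 3 + 2 + 1 + 2 + 3 = 13
  C: 0 + 3 + 0 + 0 + 2 + 1 + 1 = 7
  D: 1 + 2 + 2 + 1 + 0 + 0 + 2 = 8
A has the highest total.

A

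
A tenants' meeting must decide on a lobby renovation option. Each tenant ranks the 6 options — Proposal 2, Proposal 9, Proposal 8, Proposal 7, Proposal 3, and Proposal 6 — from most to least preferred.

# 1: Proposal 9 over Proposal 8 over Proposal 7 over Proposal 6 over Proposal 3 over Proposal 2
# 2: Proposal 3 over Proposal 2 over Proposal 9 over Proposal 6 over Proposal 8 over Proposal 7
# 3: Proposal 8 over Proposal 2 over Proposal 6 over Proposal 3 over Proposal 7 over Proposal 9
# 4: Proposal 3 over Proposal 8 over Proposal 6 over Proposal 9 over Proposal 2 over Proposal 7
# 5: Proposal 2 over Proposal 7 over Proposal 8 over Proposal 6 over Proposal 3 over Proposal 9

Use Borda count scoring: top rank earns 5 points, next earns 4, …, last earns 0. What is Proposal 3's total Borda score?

14

Borda scores:
  Proposal 2: 0 + 4 + 4 + 1 + 5 = 14
  Proposal 9: 5 + 3 + 0 + 2 + 0 = 10
  Proposal 8: 4 + 1 + 5 + 4 + 3 = 17
  Proposal 7: 3 + 0 + 1 + 0 + 4 = 8
  Proposal 3: 1 + 5 + 2 + 5 + 1 = 14
  Proposal 6: 2 + 2 + 3 + 3 + 2 = 12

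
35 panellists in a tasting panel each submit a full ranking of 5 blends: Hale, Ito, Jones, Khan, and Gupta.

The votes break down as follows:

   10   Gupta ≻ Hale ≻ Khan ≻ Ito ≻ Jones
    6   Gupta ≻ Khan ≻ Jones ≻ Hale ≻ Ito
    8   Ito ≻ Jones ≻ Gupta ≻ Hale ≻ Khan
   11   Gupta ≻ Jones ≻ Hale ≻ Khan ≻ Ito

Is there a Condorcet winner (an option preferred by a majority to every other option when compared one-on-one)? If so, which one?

Head-to-head results (35 voters total):
Hale vs Ito: Hale wins 27–8.
Hale vs Jones: Jones wins 25–10.
Hale vs Khan: Hale wins 29–6.
Hale vs Gupta: Gupta wins 35–0.
Ito vs Jones: Ito wins 18–17.
Ito vs Khan: Khan wins 27–8.
Ito vs Gupta: Gupta wins 27–8.
Jones vs Khan: Jones wins 19–16.
Jones vs Gupta: Gupta wins 27–8.
Khan vs Gupta: Gupta wins 35–0.
Gupta beats each rival — Hale (35–0), Ito (27–8), Jones (27–8), Khan (35–0) — so Gupta is the Condorcet winner.

Gupta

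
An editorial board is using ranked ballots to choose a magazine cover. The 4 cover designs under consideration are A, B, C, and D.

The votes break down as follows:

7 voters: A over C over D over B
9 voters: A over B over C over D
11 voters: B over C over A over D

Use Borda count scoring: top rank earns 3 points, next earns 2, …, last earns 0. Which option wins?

Borda scores:
  A: 7·3 + 9·3 + 11·1 = 59
  B: 7·0 + 9·2 + 11·3 = 51
  C: 7·2 + 9·1 + 11·2 = 45
  D: 7·1 + 9·0 + 11·0 = 7
A has the highest total.

A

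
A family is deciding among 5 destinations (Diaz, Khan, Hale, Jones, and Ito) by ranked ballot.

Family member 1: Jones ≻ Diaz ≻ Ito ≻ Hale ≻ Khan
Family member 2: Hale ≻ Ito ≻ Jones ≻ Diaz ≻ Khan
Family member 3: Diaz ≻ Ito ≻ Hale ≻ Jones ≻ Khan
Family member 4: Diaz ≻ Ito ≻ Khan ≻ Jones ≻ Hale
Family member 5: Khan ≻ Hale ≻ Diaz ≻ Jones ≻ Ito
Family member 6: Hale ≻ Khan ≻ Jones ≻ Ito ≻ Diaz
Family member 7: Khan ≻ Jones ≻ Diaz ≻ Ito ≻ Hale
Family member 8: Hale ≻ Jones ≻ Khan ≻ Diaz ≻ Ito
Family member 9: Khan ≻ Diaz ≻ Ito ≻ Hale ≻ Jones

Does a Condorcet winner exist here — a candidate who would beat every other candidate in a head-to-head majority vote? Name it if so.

Head-to-head results (9 voters total):
Diaz vs Khan: Khan wins 5–4.
Diaz vs Hale: Diaz wins 5–4.
Diaz vs Jones: Jones wins 5–4.
Diaz vs Ito: Diaz wins 7–2.
Khan vs Hale: Hale wins 5–4.
Khan vs Jones: Khan wins 5–4.
Khan vs Ito: Khan wins 5–4.
Hale vs Jones: Hale wins 6–3.
Hale vs Ito: Ito wins 5–4.
Jones vs Ito: Jones wins 5–4.
No candidate beats all others: Diaz beats Hale beats Khan beats Diaz, a majority cycle.

There is no Condorcet winner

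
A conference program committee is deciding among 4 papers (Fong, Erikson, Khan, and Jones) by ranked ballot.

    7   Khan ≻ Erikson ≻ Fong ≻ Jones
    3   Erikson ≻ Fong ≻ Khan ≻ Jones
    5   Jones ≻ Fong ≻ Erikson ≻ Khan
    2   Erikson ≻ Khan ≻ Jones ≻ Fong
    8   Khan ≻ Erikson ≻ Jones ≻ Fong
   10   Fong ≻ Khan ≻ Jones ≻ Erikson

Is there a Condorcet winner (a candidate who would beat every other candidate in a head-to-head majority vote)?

No

Head-to-head results (35 voters total):
Fong vs Erikson: Erikson wins 20–15.
Fong vs Khan: Fong wins 18–17.
Fong vs Jones: Fong wins 20–15.
Erikson vs Khan: Khan wins 25–10.
Erikson vs Jones: Erikson wins 20–15.
Khan vs Jones: Khan wins 30–5.
No candidate beats all others: Fong beats Khan beats Erikson beats Fong, a majority cycle.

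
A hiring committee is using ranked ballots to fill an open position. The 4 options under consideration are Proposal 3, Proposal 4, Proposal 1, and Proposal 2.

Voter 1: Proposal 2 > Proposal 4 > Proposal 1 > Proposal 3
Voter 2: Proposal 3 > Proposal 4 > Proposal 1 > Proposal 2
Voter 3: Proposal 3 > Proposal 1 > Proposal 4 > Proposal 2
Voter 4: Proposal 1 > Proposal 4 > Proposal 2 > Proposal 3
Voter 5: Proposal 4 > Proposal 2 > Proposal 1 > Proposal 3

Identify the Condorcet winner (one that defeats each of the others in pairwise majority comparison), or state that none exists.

Head-to-head results (5 voters total):
Proposal 3 vs Proposal 4: Proposal 4 wins 3–2.
Proposal 3 vs Proposal 1: Proposal 1 wins 3–2.
Proposal 3 vs Proposal 2: Proposal 2 wins 3–2.
Proposal 4 vs Proposal 1: Proposal 4 wins 3–2.
Proposal 4 vs Proposal 2: Proposal 4 wins 4–1.
Proposal 1 vs Proposal 2: Proposal 1 wins 3–2.
Proposal 4 beats each rival — Proposal 3 (3–2), Proposal 1 (3–2), Proposal 2 (4–1) — so Proposal 4 is the Condorcet winner.

Proposal 4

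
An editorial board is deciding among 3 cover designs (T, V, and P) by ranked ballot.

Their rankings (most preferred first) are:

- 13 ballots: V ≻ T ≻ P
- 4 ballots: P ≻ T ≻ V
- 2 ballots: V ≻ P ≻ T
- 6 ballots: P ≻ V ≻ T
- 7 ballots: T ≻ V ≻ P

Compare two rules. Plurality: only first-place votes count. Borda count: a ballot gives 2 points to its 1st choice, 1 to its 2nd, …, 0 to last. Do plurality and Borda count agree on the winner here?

Yes

Plurality first-place counts: T 7, V 15, P 10 → V.
Borda totals: T 31, V 43, P 22 → V.
The two rules agree on V.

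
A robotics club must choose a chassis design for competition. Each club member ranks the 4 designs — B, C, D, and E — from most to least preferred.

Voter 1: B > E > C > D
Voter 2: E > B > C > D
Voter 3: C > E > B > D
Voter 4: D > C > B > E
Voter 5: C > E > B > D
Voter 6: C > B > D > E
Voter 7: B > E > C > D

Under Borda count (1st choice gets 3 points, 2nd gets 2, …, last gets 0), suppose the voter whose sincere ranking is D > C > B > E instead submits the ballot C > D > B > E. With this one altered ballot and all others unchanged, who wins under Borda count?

Borda totals with the altered ballot: B 13, C 15, D 3, E 11.
The winner is unchanged: still C.

C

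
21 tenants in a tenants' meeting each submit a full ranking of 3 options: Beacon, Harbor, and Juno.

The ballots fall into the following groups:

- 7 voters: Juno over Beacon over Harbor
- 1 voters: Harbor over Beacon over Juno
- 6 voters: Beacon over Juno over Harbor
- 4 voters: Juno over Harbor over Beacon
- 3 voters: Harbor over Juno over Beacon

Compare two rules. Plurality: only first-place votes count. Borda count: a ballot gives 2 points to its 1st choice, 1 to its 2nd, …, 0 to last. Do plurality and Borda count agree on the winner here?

Plurality first-place counts: Beacon 6, Harbor 4, Juno 11 → Juno.
Borda totals: Beacon 20, Harbor 12, Juno 31 → Juno.
The two rules agree on Juno.

Yes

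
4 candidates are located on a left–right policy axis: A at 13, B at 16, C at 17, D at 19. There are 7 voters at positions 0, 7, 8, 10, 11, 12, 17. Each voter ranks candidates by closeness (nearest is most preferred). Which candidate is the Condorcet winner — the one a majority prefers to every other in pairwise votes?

With single-peaked preferences on a line, the Condorcet winner is the candidate closest to the median voter.
The median voter (position 10) is closest to A at 13.
Check: A vs D — voters closer to A: 6 of 7.

A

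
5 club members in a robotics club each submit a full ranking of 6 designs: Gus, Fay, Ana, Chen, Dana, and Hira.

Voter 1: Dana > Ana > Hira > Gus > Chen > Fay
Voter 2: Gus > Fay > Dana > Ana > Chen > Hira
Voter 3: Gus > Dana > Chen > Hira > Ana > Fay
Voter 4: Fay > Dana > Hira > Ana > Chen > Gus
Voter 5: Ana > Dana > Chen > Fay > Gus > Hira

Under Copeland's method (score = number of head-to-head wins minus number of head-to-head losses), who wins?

Pairwise results:
  Gus vs Fay: Gus wins 3–2.
  Gus vs Ana: Ana wins 3–2.
  Gus vs Chen: Gus wins 3–2.
  Gus vs Dana: Dana wins 3–2.
  Gus vs Hira: Gus wins 3–2.
  Fay vs Ana: Ana wins 3–2.
  Fay vs Chen: Chen wins 3–2.
  Fay vs Dana: Dana wins 3–2.
  Fay vs Hira: Fay wins 3–2.
  Ana vs Chen: Ana wins 4–1.
  Ana vs Dana: Dana wins 4–1.
  Ana vs Hira: Ana wins 3–2.
  Chen vs Dana: Dana wins 5–0.
  Chen vs Hira: Chen wins 3–2.
  Dana vs Hira: Dana wins 5–0.
Copeland scores (wins − losses):
  Gus: 3 − 2 = 1
  Fay: 1 − 4 = -3
  Ana: 4 − 1 = 3
  Chen: 2 − 3 = -1
  Dana: 5 − 0 = 5
  Hira: 0 − 5 = -5
Dana has the best Copeland score.

Dana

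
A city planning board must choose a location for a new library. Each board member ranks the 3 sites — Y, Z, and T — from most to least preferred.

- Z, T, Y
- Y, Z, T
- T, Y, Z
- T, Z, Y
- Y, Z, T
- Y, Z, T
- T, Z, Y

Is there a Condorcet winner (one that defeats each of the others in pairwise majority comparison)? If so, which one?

Head-to-head results (7 voters total):
Y vs Z: Y wins 4–3.
Y vs T: T wins 4–3.
Z vs T: Z wins 4–3.
No candidate beats all others: Y beats Z beats T beats Y, a majority cycle.

There is no Condorcet winner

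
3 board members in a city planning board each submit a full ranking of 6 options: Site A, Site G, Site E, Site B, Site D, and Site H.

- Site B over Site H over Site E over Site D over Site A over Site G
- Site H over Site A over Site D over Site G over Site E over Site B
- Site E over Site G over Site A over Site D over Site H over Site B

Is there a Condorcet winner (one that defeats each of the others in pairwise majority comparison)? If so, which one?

Head-to-head results (3 voters total):
Site A vs Site G: Site A wins 2–1.
Site A vs Site E: Site E wins 2–1.
Site A vs Site B: Site A wins 2–1.
Site A vs Site D: Site A wins 2–1.
Site A vs Site H: Site H wins 2–1.
Site G vs Site E: Site E wins 2–1.
Site G vs Site B: Site G wins 2–1.
Site G vs Site D: Site D wins 2–1.
Site G vs Site H: Site H wins 2–1.
Site E vs Site B: Site E wins 2–1.
Site E vs Site D: Site E wins 2–1.
Site E vs Site H: Site H wins 2–1.
Site B vs Site D: Site D wins 2–1.
Site B vs Site H: Site H wins 2–1.
Site D vs Site H: Site H wins 2–1.
Site H beats each rival — Site A (2–1), Site G (2–1), Site E (2–1), Site B (2–1), Site D (2–1) — so Site H is the Condorcet winner.

Site H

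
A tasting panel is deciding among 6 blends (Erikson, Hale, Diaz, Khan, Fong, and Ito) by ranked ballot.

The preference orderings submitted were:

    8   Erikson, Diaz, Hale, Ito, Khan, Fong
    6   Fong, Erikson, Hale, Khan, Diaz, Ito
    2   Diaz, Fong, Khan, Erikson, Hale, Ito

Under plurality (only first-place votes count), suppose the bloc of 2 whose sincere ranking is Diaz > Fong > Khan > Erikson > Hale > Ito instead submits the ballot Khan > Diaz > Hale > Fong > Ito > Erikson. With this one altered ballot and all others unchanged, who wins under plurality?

Erikson

First-place totals with the altered ballot: Erikson 8, Hale 0, Diaz 0, Khan 2, Fong 6, Ito 0.
The winner is unchanged: still Erikson.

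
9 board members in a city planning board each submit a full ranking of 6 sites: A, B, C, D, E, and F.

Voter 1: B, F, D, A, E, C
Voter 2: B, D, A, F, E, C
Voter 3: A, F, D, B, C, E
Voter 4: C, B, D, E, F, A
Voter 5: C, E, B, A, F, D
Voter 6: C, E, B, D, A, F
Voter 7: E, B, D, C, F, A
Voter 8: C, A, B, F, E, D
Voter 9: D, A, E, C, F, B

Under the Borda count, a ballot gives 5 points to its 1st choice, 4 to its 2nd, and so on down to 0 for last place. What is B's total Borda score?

29

Borda scores:
  A: 2 + 3 + 5 + 0 + 2 + 1 + 0 + 4 + 4 = 21
  B: 5 + 5 + 2 + 4 + 3 + 3 + 4 + 3 + 0 = 29
  C: 0 + 0 + 1 + 5 + 5 + 5 + 2 + 5 + 2 = 25
  D: 3 + 4 + 3 + 3 + 0 + 2 + 3 + 0 + 5 = 23
  E: 1 + 1 + 0 + 2 + 4 + 4 + 5 + 1 + 3 = 21
  F: 4 + 2 + 4 + 1 + 1 + 0 + 1 + 2 + 1 = 16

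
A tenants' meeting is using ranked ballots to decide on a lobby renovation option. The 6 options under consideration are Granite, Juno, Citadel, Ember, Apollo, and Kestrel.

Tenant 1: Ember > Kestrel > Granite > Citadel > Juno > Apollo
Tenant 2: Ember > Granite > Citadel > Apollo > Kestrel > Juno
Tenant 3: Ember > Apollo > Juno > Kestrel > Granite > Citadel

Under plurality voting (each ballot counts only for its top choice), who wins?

First-place vote totals:
  Granite: 0
  Juno: 0
  Citadel: 0
  Ember: 3
  Apollo: 0
  Kestrel: 0
Ember has the most first-place votes.

Ember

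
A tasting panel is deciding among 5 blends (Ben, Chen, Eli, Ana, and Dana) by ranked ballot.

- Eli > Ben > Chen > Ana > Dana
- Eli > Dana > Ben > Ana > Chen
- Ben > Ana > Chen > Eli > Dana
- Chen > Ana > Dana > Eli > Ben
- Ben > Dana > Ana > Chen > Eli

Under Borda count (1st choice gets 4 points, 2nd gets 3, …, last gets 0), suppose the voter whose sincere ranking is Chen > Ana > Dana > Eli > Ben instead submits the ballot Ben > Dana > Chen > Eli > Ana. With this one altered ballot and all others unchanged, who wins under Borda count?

Borda totals with the altered ballot: Ben 17, Chen 7, Eli 10, Ana 7, Dana 9.
The winner is unchanged: still Ben.

Ben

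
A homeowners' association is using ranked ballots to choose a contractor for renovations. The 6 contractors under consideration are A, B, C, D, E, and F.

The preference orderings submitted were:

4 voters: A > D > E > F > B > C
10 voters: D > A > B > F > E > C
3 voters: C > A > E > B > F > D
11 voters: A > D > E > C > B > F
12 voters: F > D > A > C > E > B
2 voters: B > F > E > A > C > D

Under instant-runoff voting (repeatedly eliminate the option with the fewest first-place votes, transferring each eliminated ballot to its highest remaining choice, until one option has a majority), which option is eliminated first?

E

Round 1: A 15, F 12, D 10, C 3, B 2, E 0. E has the fewest and is eliminated.
Round 2: A 15, F 12, D 10, C 3, B 2. B has the fewest and is eliminated.
Round 3: A 15, F 14, D 10, C 3. C has the fewest and is eliminated.
Round 4: A 18, F 14, D 10. D has the fewest and is eliminated.
Round 5: A 28, F 14. A has a majority.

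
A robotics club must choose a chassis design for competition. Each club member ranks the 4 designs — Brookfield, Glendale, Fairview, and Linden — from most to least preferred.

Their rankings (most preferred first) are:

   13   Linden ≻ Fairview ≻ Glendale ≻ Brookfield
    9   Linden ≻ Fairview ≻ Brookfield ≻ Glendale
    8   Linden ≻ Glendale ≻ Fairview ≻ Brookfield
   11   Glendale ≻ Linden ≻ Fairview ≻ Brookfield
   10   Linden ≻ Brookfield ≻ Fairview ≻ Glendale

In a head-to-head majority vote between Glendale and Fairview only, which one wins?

Ballots ranking Glendale above Fairview: 8+11 = 19.
Ballots ranking Fairview above Glendale: 13+9+10 = 32.
Fairview wins the head-to-head, 32–19.

Fairview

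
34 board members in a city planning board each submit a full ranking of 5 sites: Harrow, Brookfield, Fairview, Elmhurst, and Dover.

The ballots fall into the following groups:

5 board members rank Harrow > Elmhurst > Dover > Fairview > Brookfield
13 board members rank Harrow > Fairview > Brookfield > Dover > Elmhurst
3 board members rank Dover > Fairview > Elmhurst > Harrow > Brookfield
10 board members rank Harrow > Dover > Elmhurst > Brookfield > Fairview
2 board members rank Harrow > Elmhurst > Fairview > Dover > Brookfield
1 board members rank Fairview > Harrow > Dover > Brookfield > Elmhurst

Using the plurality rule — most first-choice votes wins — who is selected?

First-place vote totals:
  Harrow: 30
  Brookfield: 0
  Fairview: 1
  Elmhurst: 0
  Dover: 3
Harrow has the most first-place votes.

Harrow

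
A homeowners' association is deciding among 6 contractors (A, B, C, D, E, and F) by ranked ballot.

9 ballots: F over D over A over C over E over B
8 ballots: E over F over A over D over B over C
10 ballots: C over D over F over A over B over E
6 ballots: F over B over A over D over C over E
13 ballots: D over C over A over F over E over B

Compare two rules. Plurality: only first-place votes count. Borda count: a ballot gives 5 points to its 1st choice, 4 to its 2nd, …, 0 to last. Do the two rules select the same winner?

Plurality first-place counts: A 0, B 0, C 10, D 13, E 8, F 15 → F.
Borda totals: A 128, B 42, C 126, D 169, E 62, F 163 → D.
The two rules disagree: plurality picks F, Borda picks D.

No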